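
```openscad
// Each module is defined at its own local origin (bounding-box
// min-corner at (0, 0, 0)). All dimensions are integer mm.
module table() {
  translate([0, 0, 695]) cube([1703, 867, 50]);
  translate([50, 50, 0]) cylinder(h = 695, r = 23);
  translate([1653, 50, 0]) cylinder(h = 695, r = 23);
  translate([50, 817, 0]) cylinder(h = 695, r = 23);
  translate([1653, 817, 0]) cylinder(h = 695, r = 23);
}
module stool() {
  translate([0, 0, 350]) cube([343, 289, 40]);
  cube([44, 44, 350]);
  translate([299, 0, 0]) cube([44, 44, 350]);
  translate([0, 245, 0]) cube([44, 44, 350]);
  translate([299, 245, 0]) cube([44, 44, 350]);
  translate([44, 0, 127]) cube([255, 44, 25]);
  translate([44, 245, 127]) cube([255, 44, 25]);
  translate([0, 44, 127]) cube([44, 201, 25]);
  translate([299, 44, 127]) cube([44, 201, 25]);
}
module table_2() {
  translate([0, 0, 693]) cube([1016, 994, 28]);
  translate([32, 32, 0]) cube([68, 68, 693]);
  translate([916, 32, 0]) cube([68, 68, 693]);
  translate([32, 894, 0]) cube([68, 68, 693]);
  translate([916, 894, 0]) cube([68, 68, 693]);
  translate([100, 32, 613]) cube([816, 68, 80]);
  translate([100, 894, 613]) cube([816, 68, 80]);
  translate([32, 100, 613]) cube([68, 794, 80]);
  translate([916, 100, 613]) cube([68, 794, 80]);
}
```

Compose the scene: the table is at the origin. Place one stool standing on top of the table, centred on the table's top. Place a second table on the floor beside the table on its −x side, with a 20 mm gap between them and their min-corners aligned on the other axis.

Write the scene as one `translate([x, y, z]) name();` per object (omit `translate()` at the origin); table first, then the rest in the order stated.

table();
translate([680, 289, 745]) stool();
translate([-1036, 0, 0]) table_2();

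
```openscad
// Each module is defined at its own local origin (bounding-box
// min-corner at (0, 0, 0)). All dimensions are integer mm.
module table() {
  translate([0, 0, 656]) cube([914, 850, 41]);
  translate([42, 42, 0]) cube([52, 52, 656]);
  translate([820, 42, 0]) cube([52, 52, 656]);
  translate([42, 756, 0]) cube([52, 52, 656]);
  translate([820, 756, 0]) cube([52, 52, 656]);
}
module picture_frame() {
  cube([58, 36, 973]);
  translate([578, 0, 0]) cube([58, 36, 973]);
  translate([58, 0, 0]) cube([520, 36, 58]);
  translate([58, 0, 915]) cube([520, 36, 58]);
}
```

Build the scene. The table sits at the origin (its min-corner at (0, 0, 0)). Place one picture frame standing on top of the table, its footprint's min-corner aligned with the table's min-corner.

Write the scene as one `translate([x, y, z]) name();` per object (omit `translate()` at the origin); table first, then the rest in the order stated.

table();
translate([0, 0, 697]) picture_frame();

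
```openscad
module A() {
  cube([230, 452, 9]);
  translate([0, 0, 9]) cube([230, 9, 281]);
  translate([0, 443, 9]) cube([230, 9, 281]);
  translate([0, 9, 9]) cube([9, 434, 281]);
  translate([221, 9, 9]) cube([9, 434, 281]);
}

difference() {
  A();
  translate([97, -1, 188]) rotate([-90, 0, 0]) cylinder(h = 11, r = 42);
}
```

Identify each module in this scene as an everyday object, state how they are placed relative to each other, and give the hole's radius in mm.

A is an open box. The open box has a circular hole through its front wall. The hole's radius is 42 mm.

The subtracted cylinder has r = 42 mm.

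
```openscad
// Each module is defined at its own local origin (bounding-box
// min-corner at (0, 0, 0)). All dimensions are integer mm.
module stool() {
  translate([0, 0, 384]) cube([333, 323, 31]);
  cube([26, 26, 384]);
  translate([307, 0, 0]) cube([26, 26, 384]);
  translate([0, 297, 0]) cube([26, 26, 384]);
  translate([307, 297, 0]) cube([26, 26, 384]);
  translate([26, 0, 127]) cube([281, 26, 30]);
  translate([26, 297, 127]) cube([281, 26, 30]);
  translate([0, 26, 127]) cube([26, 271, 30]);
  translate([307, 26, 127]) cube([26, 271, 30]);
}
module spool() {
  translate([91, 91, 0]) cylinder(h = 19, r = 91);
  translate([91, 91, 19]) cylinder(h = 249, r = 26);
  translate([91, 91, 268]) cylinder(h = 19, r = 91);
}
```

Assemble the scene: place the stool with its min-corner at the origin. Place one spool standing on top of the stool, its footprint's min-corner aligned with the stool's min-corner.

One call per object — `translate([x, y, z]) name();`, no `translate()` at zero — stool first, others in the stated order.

stool();
translate([0, 0, 415]) spool();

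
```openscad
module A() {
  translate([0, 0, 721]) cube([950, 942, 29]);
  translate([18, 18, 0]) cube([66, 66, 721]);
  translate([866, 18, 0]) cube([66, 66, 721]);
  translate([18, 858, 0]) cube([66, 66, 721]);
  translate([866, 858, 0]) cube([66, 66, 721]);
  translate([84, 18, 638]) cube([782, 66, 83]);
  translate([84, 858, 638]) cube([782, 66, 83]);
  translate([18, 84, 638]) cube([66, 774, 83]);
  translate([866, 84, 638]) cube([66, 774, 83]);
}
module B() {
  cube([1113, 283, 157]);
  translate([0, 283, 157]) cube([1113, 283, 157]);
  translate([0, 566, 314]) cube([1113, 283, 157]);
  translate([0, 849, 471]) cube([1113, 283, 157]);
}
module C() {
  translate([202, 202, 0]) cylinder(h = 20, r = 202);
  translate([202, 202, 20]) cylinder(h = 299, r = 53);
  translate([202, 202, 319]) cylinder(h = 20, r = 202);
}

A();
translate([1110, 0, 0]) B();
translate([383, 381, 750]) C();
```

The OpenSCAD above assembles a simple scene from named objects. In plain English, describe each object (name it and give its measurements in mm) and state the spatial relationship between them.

A is a table: top 950 mm (x) × 942 mm (y), 29 mm thick, upper face at z = 750 mm, on four 66×66 mm square legs, each inset 18 mm from the nearest pair of top edges, running from z = 0 to the bottom of the top. Four apron rails, 66 mm thick and 83 mm tall, run between adjacent legs with their top edges flush with the underside of the top and their outer faces flush with the legs' outer faces.

B is a run of 4 identical solid stair steps. Each tread is 1113×283 mm and each step block is 157 mm high. Step 1 rests on the floor; step k is offset from step 1 by (k−1)×283 mm in y and (k−1)×157 mm in z.

C is a spool: two coaxial disc flanges of radius 202 mm and thickness 20 mm, joined by a core cylinder of radius 53 mm and height 299 mm. The lower flange rests on z = 0 and the three cylinders share a vertical axis.

The staircase is on the floor beside the table on its +x side. The spool is on top of the table.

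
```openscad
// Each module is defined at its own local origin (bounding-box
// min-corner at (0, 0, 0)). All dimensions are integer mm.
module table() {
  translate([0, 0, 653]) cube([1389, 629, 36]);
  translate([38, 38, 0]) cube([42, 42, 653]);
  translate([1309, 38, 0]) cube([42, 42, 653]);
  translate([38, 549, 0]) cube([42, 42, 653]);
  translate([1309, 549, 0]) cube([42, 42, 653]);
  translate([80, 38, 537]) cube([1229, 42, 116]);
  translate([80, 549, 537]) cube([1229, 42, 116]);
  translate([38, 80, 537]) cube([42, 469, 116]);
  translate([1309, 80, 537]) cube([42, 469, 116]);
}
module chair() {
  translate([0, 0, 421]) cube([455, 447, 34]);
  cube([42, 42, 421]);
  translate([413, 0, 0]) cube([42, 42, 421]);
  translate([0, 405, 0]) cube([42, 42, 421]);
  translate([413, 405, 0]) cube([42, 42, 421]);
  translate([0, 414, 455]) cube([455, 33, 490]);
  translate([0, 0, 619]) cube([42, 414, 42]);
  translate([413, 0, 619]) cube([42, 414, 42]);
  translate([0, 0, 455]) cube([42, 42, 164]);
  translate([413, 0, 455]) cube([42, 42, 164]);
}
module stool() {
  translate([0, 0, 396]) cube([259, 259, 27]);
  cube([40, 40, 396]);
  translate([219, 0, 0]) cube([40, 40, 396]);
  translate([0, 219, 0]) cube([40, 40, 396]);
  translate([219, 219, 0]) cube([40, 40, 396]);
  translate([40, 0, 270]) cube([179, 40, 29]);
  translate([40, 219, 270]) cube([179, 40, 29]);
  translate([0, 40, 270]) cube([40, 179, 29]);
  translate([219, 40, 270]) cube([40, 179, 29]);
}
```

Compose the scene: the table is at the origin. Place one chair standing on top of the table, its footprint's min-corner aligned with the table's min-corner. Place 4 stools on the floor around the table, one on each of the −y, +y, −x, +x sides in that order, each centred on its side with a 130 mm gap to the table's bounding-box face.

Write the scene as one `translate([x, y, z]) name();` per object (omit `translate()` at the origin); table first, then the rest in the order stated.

table();
translate([0, 0, 689]) chair();
translate([565, -389, 0]) stool();
translate([565, 759, 0]) stool();
translate([-389, 185, 0]) stool();
translate([1519, 185, 0]) stool();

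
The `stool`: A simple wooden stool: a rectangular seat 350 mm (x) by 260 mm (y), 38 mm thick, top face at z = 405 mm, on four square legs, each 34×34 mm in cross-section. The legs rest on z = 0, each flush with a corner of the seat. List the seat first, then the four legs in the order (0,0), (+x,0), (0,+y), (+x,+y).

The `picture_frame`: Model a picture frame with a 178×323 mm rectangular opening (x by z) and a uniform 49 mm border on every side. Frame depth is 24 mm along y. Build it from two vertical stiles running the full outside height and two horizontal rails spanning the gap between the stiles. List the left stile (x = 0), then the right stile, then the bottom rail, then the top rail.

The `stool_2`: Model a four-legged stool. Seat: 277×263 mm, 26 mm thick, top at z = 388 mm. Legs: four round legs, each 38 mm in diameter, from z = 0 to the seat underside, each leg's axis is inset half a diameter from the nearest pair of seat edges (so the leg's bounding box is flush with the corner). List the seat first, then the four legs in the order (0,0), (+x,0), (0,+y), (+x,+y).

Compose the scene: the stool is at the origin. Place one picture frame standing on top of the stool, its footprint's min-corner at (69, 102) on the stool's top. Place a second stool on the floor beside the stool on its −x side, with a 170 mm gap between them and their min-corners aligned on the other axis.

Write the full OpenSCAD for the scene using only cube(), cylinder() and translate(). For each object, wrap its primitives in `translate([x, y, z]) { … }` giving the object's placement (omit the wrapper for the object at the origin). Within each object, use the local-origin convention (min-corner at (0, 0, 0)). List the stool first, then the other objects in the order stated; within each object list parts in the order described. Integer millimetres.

translate([0, 0, 367]) cube([350, 260, 38]);
cube([34, 34, 367]);
translate([316, 0, 0]) cube([34, 34, 367]);
translate([0, 226, 0]) cube([34, 34, 367]);
translate([316, 226, 0]) cube([34, 34, 367]);
translate([69, 102, 405]) {
  cube([49, 24, 421]);
  translate([227, 0, 0]) cube([49, 24, 421]);
  translate([49, 0, 0]) cube([178, 24, 49]);
  translate([49, 0, 372]) cube([178, 24, 49]);
}
translate([-447, 0, 0]) {
  translate([0, 0, 362]) cube([277, 263, 26]);
  translate([19, 19, 0]) cylinder(h = 362, r = 19);
  translate([258, 19, 0]) cylinder(h = 362, r = 19);
  translate([19, 244, 0]) cylinder(h = 362, r = 19);
  translate([258, 244, 0]) cylinder(h = 362, r = 19);
}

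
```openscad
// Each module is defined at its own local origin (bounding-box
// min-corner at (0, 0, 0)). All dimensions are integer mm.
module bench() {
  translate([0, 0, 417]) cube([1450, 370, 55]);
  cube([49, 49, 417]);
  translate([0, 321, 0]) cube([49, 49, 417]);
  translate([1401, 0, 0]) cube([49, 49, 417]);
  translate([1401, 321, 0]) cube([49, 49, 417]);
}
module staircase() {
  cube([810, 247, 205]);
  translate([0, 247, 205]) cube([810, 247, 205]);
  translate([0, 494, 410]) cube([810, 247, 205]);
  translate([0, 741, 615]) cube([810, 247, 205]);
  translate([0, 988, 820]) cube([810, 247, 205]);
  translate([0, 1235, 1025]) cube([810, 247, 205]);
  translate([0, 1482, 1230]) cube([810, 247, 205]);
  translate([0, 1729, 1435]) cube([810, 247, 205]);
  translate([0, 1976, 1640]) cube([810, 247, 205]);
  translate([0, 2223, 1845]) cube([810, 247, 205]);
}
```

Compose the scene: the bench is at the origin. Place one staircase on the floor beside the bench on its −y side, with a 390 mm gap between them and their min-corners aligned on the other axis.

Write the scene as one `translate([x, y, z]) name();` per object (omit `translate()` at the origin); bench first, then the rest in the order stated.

bench();
translate([0, -2860, 0]) staircase();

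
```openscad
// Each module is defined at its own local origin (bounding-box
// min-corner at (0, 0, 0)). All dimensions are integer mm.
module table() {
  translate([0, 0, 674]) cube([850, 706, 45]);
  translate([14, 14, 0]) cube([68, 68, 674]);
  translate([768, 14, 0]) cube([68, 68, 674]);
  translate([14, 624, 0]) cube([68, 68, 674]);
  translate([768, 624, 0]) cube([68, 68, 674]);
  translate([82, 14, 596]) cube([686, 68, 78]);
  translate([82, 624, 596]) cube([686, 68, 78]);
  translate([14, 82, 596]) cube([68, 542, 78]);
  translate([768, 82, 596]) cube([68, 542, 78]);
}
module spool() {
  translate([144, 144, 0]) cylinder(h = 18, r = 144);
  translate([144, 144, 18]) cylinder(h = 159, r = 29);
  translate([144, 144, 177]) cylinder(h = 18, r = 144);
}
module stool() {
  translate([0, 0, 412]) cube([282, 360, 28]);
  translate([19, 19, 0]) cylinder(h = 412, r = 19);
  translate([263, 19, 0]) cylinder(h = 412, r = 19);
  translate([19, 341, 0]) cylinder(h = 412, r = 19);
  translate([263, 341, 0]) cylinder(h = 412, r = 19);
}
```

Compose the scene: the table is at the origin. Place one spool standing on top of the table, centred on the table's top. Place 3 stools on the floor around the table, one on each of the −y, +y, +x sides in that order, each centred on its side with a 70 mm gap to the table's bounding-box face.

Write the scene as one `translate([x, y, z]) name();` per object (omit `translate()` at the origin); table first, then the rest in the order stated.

table();
translate([281, 209, 719]) spool();
translate([284, -430, 0]) stool();
translate([284, 776, 0]) stool();
translate([920, 173, 0]) stool();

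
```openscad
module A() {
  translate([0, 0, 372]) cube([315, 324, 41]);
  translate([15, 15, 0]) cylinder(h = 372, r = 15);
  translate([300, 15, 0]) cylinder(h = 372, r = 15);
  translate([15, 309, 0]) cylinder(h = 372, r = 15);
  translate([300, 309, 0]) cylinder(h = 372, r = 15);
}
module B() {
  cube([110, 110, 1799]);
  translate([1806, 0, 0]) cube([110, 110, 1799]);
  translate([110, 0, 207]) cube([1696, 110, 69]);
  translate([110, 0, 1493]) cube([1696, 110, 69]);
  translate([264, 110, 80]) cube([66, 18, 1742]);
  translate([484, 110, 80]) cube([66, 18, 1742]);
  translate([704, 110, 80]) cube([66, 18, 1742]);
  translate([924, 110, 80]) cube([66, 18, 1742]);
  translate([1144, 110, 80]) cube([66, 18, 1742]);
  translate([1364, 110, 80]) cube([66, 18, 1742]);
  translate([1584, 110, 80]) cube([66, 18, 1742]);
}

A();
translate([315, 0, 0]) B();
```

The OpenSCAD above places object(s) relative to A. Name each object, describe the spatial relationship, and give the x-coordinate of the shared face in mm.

A is a stool. B is a fence section. The fence section is against the stool's +x side, with their −y faces flush. The x-coordinate of the shared face is 315 mm.

The stool's +x face and the fence section's −x face are both at x = 315 mm.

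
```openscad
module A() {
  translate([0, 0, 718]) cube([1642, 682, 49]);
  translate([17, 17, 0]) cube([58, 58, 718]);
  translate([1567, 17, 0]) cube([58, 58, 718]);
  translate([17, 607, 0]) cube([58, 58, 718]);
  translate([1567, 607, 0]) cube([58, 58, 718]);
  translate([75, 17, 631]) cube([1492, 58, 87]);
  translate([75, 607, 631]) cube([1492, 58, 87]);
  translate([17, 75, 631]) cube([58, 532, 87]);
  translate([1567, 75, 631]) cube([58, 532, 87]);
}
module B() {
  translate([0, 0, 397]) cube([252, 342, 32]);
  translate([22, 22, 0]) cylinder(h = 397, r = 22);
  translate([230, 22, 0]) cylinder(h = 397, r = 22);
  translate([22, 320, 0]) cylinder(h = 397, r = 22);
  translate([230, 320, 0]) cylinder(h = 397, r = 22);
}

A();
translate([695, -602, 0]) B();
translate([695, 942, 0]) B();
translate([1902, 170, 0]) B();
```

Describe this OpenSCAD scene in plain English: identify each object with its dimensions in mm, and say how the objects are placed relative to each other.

A is a rectangular dining table. The top is 1642×682×49 mm with its upper surface at z = 767 mm. It stands on four 58×58 mm square legs, each inset 17 mm from the nearest pair of top edges, running from the floor to the underside of the top. Four apron rails, 58 mm thick and 87 mm tall, run between adjacent legs with their top edges flush with the underside of the top and their outer faces flush with the legs' outer faces.

B is a four-legged stool. The seat is 252×342 mm, 32 mm thick, top at z = 429 mm. It stands on four round legs, each 44 mm in diameter, from z = 0 to the seat underside, each leg's axis is inset half a diameter from the nearest pair of seat edges (so the leg's bounding box is flush with the corner).

Three stools sit around the table at the −y, +y, +x sides.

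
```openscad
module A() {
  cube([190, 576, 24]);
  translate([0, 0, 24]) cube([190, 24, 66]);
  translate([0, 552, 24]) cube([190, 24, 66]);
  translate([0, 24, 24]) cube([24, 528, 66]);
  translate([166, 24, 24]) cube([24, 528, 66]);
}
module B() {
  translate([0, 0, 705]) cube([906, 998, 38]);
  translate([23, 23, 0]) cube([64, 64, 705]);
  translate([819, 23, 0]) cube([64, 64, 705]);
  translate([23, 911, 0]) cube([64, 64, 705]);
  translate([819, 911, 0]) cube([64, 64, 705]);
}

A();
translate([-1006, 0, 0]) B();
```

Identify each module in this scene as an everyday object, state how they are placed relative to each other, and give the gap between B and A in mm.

The table's nearest face is 100 mm from the open box's −x face.

A is an open box. B is a table. The table is on the floor beside the open box on its −x side. The gap between the table and the open box is 100 mm.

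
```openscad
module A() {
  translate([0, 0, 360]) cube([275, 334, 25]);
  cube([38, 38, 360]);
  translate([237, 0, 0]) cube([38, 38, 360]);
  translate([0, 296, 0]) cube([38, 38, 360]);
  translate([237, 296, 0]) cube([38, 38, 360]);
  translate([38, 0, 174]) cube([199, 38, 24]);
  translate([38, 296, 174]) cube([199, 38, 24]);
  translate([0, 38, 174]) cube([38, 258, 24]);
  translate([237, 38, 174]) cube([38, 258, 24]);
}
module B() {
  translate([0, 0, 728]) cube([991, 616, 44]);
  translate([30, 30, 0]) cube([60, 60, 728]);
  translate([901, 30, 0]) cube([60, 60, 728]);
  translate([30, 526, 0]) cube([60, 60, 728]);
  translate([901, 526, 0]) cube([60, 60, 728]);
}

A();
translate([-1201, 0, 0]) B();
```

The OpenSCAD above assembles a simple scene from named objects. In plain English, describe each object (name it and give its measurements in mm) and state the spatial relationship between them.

A is a simple wooden stool: a rectangular seat 275 mm (x) by 334 mm (y), 25 mm thick, top face at z = 385 mm, on four square legs, each 38×38 mm in cross-section. The legs rest on z = 0, each flush with a corner of the seat. Four stretchers, 38 mm wide and 24 mm tall, connect adjacent legs with their undersides at z = 174 mm, each running between the inner faces of the legs it joins and aligned with the legs' outer faces on the other axis.

B is a table: top 991 mm (x) × 616 mm (y), 44 mm thick, upper face at z = 772 mm, on four 60×60 mm square legs, each inset 30 mm from the nearest pair of top edges, running from z = 0 to the bottom of the top.

The table is on the floor beside the stool on its −x side.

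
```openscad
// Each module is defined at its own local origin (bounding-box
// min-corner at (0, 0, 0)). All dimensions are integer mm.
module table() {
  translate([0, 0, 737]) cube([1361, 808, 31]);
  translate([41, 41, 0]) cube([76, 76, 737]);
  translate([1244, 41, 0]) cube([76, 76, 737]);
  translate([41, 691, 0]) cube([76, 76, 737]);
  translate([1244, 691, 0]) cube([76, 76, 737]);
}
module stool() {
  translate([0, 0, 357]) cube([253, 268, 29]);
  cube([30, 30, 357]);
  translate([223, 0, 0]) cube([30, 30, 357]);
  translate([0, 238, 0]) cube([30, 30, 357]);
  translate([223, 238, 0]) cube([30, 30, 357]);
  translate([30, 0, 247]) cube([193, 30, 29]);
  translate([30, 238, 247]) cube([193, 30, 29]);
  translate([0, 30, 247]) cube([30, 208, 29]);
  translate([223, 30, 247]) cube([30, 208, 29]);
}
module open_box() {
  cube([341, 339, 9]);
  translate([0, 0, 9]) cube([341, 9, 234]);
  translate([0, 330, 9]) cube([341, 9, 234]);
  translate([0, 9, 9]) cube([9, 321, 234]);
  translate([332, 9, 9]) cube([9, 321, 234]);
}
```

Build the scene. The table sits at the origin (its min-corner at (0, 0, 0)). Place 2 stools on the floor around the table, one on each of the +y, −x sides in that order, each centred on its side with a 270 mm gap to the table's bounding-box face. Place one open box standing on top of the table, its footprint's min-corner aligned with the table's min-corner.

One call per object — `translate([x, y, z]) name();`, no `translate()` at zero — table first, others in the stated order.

table();
translate([554, 1078, 0]) stool();
translate([-523, 270, 0]) stool();
translate([0, 0, 768]) open_box();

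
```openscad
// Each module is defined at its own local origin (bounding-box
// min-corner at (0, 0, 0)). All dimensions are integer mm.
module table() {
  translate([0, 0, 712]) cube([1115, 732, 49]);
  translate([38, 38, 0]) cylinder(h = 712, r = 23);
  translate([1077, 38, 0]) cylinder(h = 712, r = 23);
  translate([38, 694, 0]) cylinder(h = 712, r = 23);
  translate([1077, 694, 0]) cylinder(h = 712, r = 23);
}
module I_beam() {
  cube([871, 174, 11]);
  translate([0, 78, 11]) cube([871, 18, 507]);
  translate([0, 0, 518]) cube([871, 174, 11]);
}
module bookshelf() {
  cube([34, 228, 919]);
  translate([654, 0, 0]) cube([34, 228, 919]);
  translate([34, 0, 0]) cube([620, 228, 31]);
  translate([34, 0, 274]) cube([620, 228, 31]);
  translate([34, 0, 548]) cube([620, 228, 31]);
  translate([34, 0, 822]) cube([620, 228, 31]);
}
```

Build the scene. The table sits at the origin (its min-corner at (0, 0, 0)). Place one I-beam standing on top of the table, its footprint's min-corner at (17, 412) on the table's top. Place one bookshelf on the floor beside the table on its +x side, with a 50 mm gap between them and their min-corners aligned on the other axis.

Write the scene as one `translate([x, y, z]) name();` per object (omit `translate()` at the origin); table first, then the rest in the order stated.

table();
translate([17, 412, 761]) I_beam();
translate([1165, 0, 0]) bookshelf();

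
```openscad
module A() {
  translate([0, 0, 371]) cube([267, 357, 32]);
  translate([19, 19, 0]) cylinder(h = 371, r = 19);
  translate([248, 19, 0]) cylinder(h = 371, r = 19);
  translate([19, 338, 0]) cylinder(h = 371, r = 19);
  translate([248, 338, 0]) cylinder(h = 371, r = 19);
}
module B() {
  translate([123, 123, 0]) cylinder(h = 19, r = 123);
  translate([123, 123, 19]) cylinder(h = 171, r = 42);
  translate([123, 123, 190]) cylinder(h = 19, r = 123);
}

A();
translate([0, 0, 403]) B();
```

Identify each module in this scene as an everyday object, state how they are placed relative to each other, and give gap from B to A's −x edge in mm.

The spool's min-x is at 0; the stool's min-x is 0; gap = 0 mm.

A is a stool. B is a spool. The spool is on top of the stool. The gap from the spool to the stool's −x edge is 0 mm.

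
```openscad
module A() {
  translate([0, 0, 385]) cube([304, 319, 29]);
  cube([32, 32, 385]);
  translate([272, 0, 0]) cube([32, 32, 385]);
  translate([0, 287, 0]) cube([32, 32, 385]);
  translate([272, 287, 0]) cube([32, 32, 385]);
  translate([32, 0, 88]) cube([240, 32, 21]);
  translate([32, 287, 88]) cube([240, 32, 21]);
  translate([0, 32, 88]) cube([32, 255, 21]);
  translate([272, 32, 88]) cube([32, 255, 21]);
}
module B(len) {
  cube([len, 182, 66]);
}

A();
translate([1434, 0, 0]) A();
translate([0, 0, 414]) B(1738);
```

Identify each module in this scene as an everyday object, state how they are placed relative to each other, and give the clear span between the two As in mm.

A is a stool. B is a beam. A beam spans the tops of two stools. The clear span between the two stools is 1130 mm.

Second stool starts at x = 1434; first ends at x = 304; clear span = 1434 − 304 = 1130 mm.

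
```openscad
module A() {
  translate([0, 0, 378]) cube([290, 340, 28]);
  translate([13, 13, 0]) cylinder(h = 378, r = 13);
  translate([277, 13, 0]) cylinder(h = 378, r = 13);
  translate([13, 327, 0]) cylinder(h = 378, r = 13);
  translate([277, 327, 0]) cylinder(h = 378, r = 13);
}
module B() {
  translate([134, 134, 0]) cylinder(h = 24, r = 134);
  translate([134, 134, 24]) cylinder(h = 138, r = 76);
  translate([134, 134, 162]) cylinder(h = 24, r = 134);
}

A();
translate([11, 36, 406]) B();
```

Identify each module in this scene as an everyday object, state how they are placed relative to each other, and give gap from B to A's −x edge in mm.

A is a stool. B is a spool. The spool is on top of the stool, centred. The gap from the spool to the stool's −x edge is 11 mm.

The spool's min-x is at 11; the stool's min-x is 0; gap = 11 mm.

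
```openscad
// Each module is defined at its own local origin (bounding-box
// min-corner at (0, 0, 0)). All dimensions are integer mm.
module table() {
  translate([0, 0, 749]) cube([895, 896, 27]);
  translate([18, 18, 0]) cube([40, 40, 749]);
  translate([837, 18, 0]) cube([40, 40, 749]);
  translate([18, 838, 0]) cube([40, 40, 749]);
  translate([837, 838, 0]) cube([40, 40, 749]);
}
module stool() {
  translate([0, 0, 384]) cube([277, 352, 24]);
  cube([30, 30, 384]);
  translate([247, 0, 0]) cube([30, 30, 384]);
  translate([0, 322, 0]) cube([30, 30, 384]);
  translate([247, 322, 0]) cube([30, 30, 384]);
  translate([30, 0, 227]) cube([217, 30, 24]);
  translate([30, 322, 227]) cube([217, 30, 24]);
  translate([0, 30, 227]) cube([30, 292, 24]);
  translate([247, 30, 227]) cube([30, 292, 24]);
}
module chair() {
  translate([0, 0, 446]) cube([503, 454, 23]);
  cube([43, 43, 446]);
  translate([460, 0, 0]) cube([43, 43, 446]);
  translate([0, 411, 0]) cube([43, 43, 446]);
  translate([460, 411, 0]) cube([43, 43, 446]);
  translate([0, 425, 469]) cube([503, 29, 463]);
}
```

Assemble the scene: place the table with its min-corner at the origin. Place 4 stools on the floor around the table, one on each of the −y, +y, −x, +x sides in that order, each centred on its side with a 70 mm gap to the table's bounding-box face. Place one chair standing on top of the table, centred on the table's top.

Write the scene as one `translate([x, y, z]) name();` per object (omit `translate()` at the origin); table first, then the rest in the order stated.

table();
translate([309, -422, 0]) stool();
translate([309, 966, 0]) stool();
translate([-347, 272, 0]) stool();
translate([965, 272, 0]) stool();
translate([196, 221, 776]) chair();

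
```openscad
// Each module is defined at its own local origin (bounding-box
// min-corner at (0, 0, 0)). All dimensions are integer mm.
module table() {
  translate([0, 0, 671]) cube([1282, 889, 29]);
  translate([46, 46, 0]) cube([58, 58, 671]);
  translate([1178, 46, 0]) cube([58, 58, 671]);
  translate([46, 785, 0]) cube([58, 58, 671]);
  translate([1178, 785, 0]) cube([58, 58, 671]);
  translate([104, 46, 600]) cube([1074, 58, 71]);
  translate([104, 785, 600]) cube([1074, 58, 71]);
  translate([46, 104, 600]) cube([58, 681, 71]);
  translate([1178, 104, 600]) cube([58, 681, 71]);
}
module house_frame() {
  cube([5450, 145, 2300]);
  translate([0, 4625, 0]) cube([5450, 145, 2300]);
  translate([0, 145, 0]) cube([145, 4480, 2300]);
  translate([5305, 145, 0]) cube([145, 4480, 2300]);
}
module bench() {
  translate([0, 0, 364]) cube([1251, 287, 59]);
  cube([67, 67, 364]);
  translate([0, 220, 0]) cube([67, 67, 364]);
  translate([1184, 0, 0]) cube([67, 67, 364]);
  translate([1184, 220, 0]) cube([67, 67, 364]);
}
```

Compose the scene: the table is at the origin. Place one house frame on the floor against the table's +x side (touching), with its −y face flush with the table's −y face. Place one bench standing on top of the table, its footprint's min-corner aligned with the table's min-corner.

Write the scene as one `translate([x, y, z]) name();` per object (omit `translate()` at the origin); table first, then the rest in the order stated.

table();
translate([1282, 0, 0]) house_frame();
translate([0, 0, 700]) bench();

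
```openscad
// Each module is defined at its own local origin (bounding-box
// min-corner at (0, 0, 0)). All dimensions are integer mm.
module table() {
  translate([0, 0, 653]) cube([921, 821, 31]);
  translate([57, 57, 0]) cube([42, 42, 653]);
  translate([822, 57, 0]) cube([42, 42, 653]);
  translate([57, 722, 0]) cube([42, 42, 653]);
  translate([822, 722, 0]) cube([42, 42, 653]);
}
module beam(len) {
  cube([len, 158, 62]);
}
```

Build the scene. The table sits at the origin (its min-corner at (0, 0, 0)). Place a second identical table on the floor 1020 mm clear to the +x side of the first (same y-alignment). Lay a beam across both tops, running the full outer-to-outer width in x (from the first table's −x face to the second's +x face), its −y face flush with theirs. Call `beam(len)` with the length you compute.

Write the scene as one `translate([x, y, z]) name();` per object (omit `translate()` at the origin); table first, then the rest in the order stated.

table();
translate([1941, 0, 0]) table();
translate([0, 0, 684]) beam(2862);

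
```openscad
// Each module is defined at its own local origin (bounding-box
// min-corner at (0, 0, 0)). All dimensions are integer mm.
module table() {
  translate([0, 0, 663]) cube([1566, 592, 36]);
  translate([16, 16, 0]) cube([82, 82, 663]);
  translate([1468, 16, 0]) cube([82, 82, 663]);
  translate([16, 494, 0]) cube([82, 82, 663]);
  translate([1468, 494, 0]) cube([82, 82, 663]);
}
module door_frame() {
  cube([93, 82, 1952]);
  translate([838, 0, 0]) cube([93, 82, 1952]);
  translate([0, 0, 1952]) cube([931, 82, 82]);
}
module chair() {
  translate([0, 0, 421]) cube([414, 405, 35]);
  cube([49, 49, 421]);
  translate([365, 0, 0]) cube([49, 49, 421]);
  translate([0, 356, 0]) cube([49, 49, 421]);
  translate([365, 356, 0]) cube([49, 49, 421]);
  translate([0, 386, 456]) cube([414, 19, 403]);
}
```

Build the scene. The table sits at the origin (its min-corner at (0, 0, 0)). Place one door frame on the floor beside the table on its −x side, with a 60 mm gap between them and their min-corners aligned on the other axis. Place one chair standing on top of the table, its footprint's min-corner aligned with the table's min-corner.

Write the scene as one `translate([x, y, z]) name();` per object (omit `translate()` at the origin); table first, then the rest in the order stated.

table();
translate([-991, 0, 0]) door_frame();
translate([0, 0, 699]) chair();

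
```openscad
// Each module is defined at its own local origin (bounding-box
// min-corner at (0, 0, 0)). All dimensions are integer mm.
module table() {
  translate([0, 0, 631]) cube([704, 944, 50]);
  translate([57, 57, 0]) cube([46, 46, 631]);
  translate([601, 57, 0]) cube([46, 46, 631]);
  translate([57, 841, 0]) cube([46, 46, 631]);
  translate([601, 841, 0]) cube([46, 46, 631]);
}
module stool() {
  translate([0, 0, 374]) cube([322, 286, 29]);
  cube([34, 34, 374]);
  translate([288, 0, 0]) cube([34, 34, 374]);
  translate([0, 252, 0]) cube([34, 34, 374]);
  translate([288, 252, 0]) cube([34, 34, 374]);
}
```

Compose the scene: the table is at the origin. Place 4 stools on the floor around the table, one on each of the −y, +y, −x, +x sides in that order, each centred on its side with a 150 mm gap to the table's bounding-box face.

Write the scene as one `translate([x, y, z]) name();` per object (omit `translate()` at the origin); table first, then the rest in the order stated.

table();
translate([191, -436, 0]) stool();
translate([191, 1094, 0]) stool();
translate([-472, 329, 0]) stool();
translate([854, 329, 0]) stool();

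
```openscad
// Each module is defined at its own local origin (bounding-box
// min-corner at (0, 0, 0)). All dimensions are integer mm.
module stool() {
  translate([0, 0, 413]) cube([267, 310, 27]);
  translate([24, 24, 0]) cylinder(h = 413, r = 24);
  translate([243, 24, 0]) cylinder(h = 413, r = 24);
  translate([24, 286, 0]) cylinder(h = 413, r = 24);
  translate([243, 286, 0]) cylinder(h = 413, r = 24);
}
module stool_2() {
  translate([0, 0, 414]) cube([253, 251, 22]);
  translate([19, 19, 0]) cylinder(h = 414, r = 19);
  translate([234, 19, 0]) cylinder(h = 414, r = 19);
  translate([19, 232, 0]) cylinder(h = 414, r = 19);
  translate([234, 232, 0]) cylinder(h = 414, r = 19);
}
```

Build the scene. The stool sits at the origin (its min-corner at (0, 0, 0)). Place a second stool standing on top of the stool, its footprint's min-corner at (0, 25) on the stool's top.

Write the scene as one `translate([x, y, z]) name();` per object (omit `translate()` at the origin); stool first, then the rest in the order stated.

stool();
translate([0, 25, 440]) stool_2();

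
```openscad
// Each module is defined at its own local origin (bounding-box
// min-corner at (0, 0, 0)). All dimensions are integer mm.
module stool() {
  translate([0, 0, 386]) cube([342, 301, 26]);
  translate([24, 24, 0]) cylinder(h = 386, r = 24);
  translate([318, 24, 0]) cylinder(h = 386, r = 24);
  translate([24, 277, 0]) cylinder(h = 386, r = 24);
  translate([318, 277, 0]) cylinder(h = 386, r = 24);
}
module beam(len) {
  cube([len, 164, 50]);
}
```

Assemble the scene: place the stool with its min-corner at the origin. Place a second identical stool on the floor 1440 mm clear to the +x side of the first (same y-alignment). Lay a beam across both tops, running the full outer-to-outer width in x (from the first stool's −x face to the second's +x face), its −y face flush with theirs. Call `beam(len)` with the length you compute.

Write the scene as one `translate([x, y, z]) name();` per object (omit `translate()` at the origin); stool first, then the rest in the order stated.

stool();
translate([1782, 0, 0]) stool();
translate([0, 0, 412]) beam(2124);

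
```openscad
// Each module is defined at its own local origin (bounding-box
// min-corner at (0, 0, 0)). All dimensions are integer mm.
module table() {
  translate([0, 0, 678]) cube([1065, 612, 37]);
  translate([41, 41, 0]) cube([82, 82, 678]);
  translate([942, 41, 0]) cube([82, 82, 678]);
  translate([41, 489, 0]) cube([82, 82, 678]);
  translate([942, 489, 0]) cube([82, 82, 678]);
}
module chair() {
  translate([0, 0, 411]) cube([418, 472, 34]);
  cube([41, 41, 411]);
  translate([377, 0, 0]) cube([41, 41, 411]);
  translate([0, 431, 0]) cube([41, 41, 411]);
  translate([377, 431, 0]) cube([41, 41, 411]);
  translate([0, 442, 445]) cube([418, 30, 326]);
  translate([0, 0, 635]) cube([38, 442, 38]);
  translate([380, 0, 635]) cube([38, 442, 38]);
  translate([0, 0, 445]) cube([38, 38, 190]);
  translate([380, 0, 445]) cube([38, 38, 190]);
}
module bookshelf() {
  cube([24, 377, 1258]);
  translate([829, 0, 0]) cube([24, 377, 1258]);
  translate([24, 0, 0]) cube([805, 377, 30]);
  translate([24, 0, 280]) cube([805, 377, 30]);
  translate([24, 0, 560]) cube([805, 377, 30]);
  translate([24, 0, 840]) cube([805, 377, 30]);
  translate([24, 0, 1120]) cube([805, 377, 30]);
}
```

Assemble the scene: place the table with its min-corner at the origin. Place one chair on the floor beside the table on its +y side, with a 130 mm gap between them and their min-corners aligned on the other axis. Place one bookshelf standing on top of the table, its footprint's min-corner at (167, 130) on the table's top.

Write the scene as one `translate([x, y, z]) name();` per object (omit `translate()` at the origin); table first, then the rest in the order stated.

table();
translate([0, 742, 0]) chair();
translate([167, 130, 715]) bookshelf();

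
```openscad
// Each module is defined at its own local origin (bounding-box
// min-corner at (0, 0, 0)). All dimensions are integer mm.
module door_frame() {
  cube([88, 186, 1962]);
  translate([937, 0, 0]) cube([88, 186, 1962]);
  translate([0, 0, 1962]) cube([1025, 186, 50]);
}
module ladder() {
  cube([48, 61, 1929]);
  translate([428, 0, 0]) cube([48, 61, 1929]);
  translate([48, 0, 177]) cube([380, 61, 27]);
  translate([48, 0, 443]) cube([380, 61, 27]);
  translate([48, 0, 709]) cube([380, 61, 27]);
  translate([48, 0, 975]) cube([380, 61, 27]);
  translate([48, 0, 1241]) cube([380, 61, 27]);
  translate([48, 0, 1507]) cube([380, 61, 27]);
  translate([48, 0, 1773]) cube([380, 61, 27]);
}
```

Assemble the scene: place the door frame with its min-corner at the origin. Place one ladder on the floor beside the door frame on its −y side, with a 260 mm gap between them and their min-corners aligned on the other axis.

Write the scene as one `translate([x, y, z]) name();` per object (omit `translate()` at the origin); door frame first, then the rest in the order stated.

door_frame();
translate([0, -321, 0]) ladder();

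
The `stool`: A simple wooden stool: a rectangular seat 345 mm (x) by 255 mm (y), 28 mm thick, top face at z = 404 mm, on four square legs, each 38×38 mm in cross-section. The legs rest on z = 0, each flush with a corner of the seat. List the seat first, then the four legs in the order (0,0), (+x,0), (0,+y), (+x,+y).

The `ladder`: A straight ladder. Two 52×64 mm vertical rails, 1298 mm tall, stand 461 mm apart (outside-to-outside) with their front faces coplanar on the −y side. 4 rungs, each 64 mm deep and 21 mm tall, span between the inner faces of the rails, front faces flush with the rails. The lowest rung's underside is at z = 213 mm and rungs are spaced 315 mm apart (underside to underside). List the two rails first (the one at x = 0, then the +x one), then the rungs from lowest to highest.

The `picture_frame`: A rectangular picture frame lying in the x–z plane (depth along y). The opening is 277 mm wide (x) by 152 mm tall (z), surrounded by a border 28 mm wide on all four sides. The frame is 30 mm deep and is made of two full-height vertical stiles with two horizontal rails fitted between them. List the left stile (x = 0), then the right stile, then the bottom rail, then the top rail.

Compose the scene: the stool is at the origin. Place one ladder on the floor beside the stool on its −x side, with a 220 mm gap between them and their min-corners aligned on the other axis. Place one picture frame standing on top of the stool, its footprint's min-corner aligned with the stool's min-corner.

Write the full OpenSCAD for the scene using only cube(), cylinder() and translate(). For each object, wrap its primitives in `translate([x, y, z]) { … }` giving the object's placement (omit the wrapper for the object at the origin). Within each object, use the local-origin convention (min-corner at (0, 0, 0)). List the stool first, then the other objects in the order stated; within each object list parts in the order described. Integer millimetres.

translate([0, 0, 376]) cube([345, 255, 28]);
cube([38, 38, 376]);
translate([307, 0, 0]) cube([38, 38, 376]);
translate([0, 217, 0]) cube([38, 38, 376]);
translate([307, 217, 0]) cube([38, 38, 376]);
translate([-681, 0, 0]) {
  cube([52, 64, 1298]);
  translate([409, 0, 0]) cube([52, 64, 1298]);
  translate([52, 0, 213]) cube([357, 64, 21]);
  translate([52, 0, 528]) cube([357, 64, 21]);
  translate([52, 0, 843]) cube([357, 64, 21]);
  translate([52, 0, 1158]) cube([357, 64, 21]);
}
translate([0, 0, 404]) {
  cube([28, 30, 208]);
  translate([305, 0, 0]) cube([28, 30, 208]);
  translate([28, 0, 0]) cube([277, 30, 28]);
  translate([28, 0, 180]) cube([277, 30, 28]);
}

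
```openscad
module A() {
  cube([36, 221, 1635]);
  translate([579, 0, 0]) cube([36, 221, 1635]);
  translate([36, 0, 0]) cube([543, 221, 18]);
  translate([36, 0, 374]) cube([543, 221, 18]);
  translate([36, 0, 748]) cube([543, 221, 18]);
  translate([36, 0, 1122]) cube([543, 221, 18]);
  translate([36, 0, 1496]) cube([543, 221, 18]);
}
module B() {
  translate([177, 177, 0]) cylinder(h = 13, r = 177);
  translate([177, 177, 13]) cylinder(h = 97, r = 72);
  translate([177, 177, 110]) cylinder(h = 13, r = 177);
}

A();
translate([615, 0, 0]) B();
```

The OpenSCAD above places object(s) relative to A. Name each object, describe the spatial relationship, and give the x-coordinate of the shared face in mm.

The bookshelf's +x face and the spool's −x face are both at x = 615 mm.

A is a bookshelf. B is a spool. The spool is against the bookshelf's +x side, with their −y faces flush. The x-coordinate of the shared face is 615 mm.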